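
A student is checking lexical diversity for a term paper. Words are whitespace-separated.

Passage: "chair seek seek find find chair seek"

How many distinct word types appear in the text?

3

Distinct types: {chair, find, seek}
V = 3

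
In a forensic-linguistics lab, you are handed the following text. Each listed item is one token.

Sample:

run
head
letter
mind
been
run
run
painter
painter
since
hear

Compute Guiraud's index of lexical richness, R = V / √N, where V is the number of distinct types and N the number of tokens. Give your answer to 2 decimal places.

2.41

N = 11, V = 8.
√N = 3.316625
R = 8 / 3.316625 = 2.41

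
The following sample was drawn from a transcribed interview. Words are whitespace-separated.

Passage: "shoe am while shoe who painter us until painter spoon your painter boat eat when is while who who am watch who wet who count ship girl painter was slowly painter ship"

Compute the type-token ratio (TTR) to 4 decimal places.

0.6250

N = 32 tokens, V = 20 types.
TTR = V / N = 20 / 32 = 0.6250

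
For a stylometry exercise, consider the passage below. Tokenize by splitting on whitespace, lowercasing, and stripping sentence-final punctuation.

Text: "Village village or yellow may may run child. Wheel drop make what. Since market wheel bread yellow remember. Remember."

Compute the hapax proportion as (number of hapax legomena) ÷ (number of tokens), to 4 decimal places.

Frequencies: village:2, yellow:2, may:2, wheel:2, remember:2, or:1, run:1, child:1, drop:1, make:1, what:1, since:1, market:1, bread:1
Hapax count = 9; token count = 19.
Ratio = 9 / 19 = 0.4737

0.4737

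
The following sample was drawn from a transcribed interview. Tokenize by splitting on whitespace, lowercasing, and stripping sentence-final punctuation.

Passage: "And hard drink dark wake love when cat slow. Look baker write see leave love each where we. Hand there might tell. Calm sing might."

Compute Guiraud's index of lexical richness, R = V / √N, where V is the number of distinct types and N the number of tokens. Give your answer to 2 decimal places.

N = 25, V = 23.
√N = 5.000000
R = 23 / 5.000000 = 4.60

4.60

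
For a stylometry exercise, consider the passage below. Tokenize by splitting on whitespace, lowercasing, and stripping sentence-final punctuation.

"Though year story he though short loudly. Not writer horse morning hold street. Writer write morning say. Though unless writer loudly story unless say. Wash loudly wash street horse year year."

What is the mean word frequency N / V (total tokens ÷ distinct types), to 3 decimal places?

N = 31 tokens, V = 16 types.
Mean frequency = N / V = 31 / 16 = 1.938

1.938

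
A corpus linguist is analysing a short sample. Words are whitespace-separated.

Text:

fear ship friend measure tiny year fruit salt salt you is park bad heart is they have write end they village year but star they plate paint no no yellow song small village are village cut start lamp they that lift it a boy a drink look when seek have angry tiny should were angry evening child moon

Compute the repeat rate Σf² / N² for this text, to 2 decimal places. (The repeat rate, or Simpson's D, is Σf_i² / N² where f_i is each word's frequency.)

0.03

Frequencies: they:4, village:3, tiny:2, year:2, salt:2, is:2, have:2, no:2, a:2, angry:2, fear:1, ship:1, friend:1, measure:1, fruit:1, you:1, park:1, bad:1, heart:1, write:1, … (25 more, each freq 1)
Σf² = 92; N² = 3364
Repeat rate = 92 / 3364 = 0.03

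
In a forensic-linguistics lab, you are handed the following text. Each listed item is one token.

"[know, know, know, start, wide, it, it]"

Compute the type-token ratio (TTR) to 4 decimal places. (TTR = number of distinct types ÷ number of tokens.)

0.5714

N = 7 tokens, V = 4 types.
TTR = V / N = 4 / 7 = 0.5714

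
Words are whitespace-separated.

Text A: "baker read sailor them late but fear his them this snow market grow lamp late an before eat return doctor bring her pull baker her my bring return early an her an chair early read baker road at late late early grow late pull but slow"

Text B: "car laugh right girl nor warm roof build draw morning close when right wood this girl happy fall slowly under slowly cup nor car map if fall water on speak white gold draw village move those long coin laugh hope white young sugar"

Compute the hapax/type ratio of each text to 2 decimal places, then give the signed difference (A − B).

-0.18

A: hapax=15, V=27, ratio=0.56
B: hapax=25, V=34, ratio=0.74
Difference = 0.56 − 0.74 = -0.18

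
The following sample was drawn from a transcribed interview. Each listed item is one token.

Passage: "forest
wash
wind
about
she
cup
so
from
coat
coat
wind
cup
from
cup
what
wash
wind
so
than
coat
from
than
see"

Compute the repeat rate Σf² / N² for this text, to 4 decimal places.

0.1002

Frequencies: wind:3, cup:3, from:3, coat:3, wash:2, so:2, than:2, forest:1, about:1, she:1, what:1, see:1
Σf² = 53; N² = 529
Repeat rate = 53 / 529 = 0.1002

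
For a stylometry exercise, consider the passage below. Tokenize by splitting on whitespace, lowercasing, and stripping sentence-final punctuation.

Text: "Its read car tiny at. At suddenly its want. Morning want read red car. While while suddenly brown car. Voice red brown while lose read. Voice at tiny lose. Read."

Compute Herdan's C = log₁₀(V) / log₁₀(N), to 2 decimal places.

N = 30, V = 13.
log₁₀(V) = 1.113943, log₁₀(N) = 1.477121
C = 1.113943 / 1.477121 = 0.75

0.75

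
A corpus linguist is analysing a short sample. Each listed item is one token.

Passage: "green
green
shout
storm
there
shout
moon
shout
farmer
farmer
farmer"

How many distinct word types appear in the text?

6

Distinct types: {farmer, green, moon, shout, storm, there}
V = 6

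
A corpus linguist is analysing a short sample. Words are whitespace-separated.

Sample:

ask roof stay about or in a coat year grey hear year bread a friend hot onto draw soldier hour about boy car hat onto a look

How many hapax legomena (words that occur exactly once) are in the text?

18

Frequencies: a:3, about:2, year:2, onto:2, ask:1, roof:1, stay:1, or:1, in:1, coat:1, grey:1, hear:1, bread:1, friend:1, hot:1, draw:1, soldier:1, hour:1, boy:1, car:1, … (2 more, each freq 1)
Hapax (freq=1): ask, boy, bread, car, coat, draw, friend, grey, hat, hear, hot, hour, in, look, or, roof, soldier, stay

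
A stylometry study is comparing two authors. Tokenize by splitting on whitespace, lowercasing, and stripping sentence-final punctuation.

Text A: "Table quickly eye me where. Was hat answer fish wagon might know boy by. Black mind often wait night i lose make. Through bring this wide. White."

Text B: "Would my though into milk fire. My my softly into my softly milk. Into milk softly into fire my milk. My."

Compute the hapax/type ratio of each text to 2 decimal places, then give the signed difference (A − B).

0.71

A: hapax=27, V=27, ratio=1.00
B: hapax=2, V=7, ratio=0.29
Difference = 1.00 − 0.29 = 0.71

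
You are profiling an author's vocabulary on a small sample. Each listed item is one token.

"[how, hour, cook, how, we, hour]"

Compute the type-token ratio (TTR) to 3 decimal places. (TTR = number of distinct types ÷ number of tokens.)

0.667

N = 6 tokens, V = 4 types.
TTR = V / N = 4 / 6 = 0.667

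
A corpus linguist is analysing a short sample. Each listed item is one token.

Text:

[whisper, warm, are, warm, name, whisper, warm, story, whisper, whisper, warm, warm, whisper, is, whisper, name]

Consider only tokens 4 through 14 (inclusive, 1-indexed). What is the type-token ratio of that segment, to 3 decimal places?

Segment tokens 4–14: warm, name, whisper, warm, story, whisper, whisper, warm, warm, whisper, is
Segment N = 11, segment V = 5.
TTR = 5 / 11 = 0.455

0.455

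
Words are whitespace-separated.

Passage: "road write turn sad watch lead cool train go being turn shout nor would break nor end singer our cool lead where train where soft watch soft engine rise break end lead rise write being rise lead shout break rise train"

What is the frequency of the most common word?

4

Frequencies: lead:4, rise:4, train:3, break:3, write:2, turn:2, watch:2, cool:2, being:2, shout:2, nor:2, end:2, where:2, soft:2, road:1, sad:1, go:1, would:1, singer:1, our:1, … (1 more, each freq 1)
Most common: 'lead' with frequency 4.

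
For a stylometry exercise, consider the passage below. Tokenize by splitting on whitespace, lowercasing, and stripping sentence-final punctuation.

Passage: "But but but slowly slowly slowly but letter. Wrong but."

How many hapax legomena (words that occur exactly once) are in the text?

2

Frequencies: but:5, slowly:3, letter:1, wrong:1
Hapax (freq=1): letter, wrong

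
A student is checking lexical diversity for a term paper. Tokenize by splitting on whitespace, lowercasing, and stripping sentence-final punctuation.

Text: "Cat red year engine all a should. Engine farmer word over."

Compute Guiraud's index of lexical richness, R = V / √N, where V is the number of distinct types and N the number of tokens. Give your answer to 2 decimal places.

3.02

N = 11, V = 10.
√N = 3.316625
R = 10 / 3.316625 = 3.02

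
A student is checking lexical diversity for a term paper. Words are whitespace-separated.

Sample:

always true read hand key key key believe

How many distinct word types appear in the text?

6

Distinct types: {always, believe, hand, key, read, true}
V = 6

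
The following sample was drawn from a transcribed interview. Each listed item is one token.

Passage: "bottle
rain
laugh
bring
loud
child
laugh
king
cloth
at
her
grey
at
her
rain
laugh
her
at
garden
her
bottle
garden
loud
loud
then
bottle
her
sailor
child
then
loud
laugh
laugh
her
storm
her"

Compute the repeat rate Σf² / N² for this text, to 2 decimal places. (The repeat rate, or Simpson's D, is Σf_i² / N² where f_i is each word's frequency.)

Frequencies: her:7, laugh:5, loud:4, bottle:3, at:3, rain:2, child:2, garden:2, then:2, bring:1, king:1, cloth:1, grey:1, sailor:1, storm:1
Σf² = 130; N² = 1296
Repeat rate = 130 / 1296 = 0.10

0.10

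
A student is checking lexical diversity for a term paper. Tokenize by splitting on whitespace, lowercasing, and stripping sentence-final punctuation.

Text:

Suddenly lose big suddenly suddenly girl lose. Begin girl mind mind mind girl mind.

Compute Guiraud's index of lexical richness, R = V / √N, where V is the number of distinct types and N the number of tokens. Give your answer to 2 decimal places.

1.60

N = 14, V = 6.
√N = 3.741657
R = 6 / 3.741657 = 1.60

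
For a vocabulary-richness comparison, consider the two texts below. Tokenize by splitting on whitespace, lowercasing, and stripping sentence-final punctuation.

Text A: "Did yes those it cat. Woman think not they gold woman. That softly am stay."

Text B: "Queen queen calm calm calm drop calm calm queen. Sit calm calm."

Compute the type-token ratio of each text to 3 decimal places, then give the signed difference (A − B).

TTR(A) = 14/15 = 0.933
TTR(B) = 4/12 = 0.333
Difference = 0.933 − 0.333 = 0.600

0.600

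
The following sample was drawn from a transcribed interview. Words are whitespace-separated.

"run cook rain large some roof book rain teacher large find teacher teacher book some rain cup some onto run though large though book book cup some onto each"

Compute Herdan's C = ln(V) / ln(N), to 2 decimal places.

0.76

N = 29, V = 13.
ln(V) = 2.564949, ln(N) = 3.367296
C = 2.564949 / 3.367296 = 0.76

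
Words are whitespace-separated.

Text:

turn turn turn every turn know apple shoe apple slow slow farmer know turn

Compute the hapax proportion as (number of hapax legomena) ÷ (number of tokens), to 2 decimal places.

0.21

Frequencies: turn:5, know:2, apple:2, slow:2, every:1, shoe:1, farmer:1
Hapax count = 3; token count = 14.
Ratio = 3 / 14 = 0.21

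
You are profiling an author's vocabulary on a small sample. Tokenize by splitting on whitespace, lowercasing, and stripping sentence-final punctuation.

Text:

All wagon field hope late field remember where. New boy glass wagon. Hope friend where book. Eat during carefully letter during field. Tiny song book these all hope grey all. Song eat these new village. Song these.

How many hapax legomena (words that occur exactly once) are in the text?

10

Frequencies: all:3, field:3, hope:3, song:3, these:3, wagon:2, where:2, new:2, book:2, eat:2, during:2, late:1, remember:1, boy:1, glass:1, friend:1, carefully:1, letter:1, tiny:1, grey:1, … (1 more, each freq 1)
Hapax (freq=1): boy, carefully, friend, glass, grey, late, letter, remember, tiny, village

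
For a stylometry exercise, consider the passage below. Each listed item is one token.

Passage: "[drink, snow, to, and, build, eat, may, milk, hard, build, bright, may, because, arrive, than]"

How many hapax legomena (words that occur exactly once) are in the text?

Frequencies: build:2, may:2, drink:1, snow:1, to:1, and:1, eat:1, milk:1, hard:1, bright:1, because:1, arrive:1, than:1
Hapax (freq=1): and, arrive, because, bright, drink, eat, hard, milk, snow, than, to

11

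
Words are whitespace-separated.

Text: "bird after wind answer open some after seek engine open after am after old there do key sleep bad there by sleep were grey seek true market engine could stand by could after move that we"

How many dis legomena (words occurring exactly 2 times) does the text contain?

Frequencies: after:5, open:2, seek:2, engine:2, there:2, sleep:2, by:2, could:2, bird:1, wind:1, answer:1, some:1, am:1, old:1, do:1, key:1, bad:1, were:1, grey:1, true:1, … (5 more, each freq 1)
Words with frequency 2: by, could, engine, open, seek, sleep, there

7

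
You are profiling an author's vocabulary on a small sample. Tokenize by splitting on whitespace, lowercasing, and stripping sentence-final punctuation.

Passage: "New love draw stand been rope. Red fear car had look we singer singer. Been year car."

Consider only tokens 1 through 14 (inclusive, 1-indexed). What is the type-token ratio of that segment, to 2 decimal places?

0.93

Segment tokens 1–14: new, love, draw, stand, been, rope, red, fear, car, had, look, we, singer, singer
Segment N = 14, segment V = 13.
TTR = 13 / 14 = 0.93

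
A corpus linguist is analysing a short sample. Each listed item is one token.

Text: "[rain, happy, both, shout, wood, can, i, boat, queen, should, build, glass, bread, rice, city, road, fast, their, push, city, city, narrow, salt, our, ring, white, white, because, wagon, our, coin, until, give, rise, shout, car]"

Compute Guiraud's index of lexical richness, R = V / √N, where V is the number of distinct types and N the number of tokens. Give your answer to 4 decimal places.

5.1667

N = 36, V = 31.
√N = 6.000000
R = 31 / 6.000000 = 5.1667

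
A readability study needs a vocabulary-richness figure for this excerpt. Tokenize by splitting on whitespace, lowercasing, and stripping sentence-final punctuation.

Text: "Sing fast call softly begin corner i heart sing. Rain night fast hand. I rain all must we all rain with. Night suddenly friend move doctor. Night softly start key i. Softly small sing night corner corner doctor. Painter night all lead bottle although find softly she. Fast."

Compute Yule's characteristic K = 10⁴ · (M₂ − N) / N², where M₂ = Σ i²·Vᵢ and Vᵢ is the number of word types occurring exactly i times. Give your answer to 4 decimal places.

303.8194

Frequencies: night:5, softly:4, sing:3, fast:3, corner:3, i:3, rain:3, all:3, doctor:2, call:1, begin:1, heart:1, hand:1, must:1, we:1, with:1, suddenly:1, friend:1, move:1, start:1, … (8 more, each freq 1)
N = 48. Frequency spectrum: V_1=19, V_2=1, V_3=6, V_4=1, V_5=1
M₂ = 1²·19 + 2²·1 + 3²·6 + 4²·1 + 5²·1 = 118
K = 10000 × (118 − 48) / 48² = 303.8194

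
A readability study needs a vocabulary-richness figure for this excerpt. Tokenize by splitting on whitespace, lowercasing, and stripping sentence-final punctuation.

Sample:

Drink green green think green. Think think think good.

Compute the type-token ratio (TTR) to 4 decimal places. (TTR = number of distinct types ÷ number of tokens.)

0.4444

N = 9 tokens, V = 4 types.
TTR = V / N = 4 / 9 = 0.4444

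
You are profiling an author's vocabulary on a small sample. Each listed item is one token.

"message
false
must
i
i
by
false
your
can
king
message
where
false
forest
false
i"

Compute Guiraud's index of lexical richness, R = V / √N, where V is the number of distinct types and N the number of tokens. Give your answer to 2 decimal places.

2.50

N = 16, V = 10.
√N = 4.000000
R = 10 / 4.000000 = 2.50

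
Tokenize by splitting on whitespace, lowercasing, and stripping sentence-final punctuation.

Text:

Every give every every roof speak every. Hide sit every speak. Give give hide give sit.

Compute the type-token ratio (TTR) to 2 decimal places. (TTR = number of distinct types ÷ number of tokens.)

0.38

N = 16 tokens, V = 6 types.
TTR = V / N = 6 / 16 = 0.38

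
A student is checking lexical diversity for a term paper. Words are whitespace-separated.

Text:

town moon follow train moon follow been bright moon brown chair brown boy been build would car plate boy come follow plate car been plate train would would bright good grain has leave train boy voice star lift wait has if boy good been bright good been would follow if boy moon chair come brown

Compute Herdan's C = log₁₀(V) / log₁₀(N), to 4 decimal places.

N = 55, V = 23.
log₁₀(V) = 1.361728, log₁₀(N) = 1.740363
C = 1.361728 / 1.740363 = 0.7824

0.7824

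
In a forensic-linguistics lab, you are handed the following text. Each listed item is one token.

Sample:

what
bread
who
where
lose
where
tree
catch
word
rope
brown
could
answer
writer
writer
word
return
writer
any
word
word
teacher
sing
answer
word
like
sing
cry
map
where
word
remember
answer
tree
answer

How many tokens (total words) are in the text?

Tokens: what, bread, who, where, lose, where, tree, catch, word, rope, brown, could, answer, writer, writer, word, return, writer, any, word, word, teacher, sing, answer, word, like, sing, cry, map, where, word, remember, answer, tree, answer
N = 35

35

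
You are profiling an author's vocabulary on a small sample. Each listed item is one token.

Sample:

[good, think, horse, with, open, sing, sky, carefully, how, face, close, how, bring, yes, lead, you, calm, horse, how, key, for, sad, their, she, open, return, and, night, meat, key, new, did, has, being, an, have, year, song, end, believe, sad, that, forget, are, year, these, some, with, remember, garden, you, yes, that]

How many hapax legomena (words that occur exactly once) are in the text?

Frequencies: how:3, horse:2, with:2, open:2, yes:2, you:2, key:2, sad:2, year:2, that:2, good:1, think:1, sing:1, sky:1, carefully:1, face:1, close:1, bring:1, lead:1, calm:1, … (22 more, each freq 1)
Hapax (freq=1): an, and, are, being, believe, bring, calm, carefully, close, did, end, face, for, forget, garden, good, has, have, lead, meat, new, night, remember, return, she, sing, sky, some, song, their, these, think

32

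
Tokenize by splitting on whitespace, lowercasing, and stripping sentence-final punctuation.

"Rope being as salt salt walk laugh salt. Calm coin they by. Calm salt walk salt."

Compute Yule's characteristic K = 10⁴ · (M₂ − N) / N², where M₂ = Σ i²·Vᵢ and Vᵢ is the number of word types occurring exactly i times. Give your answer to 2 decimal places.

937.50

Frequencies: salt:5, walk:2, calm:2, rope:1, being:1, as:1, laugh:1, coin:1, they:1, by:1
N = 16. Frequency spectrum: V_1=7, V_2=2, V_5=1
M₂ = 1²·7 + 2²·2 + 5²·1 = 40
K = 10000 × (40 − 16) / 16² = 937.50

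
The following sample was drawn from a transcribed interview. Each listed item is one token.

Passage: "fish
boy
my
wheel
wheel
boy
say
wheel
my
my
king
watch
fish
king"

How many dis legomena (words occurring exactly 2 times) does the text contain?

Frequencies: my:3, wheel:3, fish:2, boy:2, king:2, say:1, watch:1
Words with frequency 2: boy, fish, king

3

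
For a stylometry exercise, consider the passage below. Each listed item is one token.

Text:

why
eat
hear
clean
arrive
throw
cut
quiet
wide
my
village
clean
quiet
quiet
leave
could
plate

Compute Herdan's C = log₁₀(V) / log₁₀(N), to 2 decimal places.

0.93

N = 17, V = 14.
log₁₀(V) = 1.146128, log₁₀(N) = 1.230449
C = 1.146128 / 1.230449 = 0.93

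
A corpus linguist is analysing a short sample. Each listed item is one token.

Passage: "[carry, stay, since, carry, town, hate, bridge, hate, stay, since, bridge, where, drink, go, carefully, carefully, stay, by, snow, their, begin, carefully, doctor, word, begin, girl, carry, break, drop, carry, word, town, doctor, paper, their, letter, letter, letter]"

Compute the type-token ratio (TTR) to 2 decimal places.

0.55

N = 38 tokens, V = 21 types.
TTR = V / N = 21 / 38 = 0.55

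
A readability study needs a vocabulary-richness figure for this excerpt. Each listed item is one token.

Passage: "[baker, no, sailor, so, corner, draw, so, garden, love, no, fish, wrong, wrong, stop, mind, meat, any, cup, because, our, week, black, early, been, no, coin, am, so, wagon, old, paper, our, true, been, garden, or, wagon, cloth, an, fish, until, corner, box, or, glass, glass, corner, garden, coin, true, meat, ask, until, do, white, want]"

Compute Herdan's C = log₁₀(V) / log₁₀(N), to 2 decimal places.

0.90

N = 56, V = 37.
log₁₀(V) = 1.568202, log₁₀(N) = 1.748188
C = 1.568202 / 1.748188 = 0.90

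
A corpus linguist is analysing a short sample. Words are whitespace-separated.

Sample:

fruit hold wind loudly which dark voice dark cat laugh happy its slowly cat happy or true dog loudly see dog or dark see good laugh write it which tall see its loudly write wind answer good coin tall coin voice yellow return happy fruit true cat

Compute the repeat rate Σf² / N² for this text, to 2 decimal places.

0.05

Frequencies: loudly:3, dark:3, cat:3, happy:3, see:3, fruit:2, wind:2, which:2, voice:2, laugh:2, its:2, or:2, true:2, dog:2, good:2, write:2, tall:2, coin:2, hold:1, slowly:1, … (4 more, each freq 1)
Σf² = 103; N² = 2209
Repeat rate = 103 / 2209 = 0.05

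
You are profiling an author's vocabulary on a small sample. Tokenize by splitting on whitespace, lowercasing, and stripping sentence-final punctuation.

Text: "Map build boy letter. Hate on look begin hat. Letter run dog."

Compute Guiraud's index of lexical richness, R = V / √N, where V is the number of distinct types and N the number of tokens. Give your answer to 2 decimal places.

N = 12, V = 11.
√N = 3.464102
R = 11 / 3.464102 = 3.18

3.18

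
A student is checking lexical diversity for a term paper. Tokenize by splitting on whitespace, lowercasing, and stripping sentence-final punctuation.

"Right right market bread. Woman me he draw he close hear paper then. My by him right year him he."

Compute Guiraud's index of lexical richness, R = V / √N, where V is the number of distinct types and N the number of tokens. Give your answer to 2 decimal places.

3.35

N = 20, V = 15.
√N = 4.472136
R = 15 / 4.472136 = 3.35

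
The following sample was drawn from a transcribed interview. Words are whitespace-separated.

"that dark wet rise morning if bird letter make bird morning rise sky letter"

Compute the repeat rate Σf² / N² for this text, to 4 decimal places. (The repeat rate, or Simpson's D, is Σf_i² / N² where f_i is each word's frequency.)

0.1122

Frequencies: rise:2, morning:2, bird:2, letter:2, that:1, dark:1, wet:1, if:1, make:1, sky:1
Σf² = 22; N² = 196
Repeat rate = 22 / 196 = 0.1122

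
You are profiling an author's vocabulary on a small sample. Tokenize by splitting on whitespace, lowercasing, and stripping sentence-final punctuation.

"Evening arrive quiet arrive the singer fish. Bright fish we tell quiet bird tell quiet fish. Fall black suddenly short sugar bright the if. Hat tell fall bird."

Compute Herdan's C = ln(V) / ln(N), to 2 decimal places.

N = 28, V = 17.
ln(V) = 2.833213, ln(N) = 3.332205
C = 2.833213 / 3.332205 = 0.85

0.85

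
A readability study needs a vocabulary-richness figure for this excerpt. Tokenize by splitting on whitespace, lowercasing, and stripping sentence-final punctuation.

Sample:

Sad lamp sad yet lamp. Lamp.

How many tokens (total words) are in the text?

6

Tokens: sad, lamp, sad, yet, lamp, lamp
N = 6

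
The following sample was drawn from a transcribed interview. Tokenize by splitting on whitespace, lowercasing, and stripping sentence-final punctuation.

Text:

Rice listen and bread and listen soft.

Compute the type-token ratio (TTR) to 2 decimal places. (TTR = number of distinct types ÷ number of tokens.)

0.71

N = 7 tokens, V = 5 types.
TTR = V / N = 5 / 7 = 0.71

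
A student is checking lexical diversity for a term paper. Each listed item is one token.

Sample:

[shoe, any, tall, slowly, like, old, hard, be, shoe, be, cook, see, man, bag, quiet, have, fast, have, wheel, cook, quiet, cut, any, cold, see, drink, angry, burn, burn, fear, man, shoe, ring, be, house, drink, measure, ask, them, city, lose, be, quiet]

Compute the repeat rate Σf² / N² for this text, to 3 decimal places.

0.044

Frequencies: be:4, shoe:3, quiet:3, any:2, cook:2, see:2, man:2, have:2, drink:2, burn:2, tall:1, slowly:1, like:1, old:1, hard:1, bag:1, fast:1, wheel:1, cut:1, cold:1, … (9 more, each freq 1)
Σf² = 81; N² = 1849
Repeat rate = 81 / 1849 = 0.044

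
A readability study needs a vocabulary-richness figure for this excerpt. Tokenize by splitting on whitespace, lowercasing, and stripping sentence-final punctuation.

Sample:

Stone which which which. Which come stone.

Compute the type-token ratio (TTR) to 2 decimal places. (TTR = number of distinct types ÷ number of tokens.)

0.43

N = 7 tokens, V = 3 types.
TTR = V / N = 3 / 7 = 0.43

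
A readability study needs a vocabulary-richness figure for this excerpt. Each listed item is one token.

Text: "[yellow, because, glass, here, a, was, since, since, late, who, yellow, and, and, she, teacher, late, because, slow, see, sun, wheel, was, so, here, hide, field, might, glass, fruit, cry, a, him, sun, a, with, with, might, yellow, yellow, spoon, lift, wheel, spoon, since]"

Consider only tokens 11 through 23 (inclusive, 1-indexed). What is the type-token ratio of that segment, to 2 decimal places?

0.92

Segment tokens 11–23: yellow, and, and, she, teacher, late, because, slow, see, sun, wheel, was, so
Segment N = 13, segment V = 12.
TTR = 12 / 13 = 0.92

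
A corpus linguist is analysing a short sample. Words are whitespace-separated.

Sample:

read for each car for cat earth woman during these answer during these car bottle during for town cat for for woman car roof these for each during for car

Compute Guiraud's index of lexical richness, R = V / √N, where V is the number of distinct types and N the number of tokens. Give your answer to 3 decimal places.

2.373

N = 30, V = 13.
√N = 5.477226
R = 13 / 5.477226 = 2.373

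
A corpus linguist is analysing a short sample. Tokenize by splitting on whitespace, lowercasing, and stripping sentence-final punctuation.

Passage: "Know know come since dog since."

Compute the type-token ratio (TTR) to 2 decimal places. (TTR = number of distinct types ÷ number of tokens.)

N = 6 tokens, V = 4 types.
TTR = V / N = 4 / 6 = 0.67

0.67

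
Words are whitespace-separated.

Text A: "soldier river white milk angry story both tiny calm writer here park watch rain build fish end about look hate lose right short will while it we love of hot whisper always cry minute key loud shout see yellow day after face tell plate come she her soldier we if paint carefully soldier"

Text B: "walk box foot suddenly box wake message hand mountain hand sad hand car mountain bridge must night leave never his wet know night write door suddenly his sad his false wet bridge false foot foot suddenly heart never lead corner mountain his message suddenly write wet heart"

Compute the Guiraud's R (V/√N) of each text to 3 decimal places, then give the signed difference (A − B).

3.367

A: V=50, N=53, R=6.868
B: V=24, N=47, R=3.501
Difference = 6.868 − 3.501 = 3.367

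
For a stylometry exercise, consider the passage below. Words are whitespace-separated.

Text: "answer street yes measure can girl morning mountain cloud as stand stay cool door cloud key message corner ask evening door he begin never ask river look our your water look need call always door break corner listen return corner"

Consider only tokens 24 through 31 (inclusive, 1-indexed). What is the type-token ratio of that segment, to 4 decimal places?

0.8750

Segment tokens 24–31: never, ask, river, look, our, your, water, look
Segment N = 8, segment V = 7.
TTR = 7 / 8 = 0.8750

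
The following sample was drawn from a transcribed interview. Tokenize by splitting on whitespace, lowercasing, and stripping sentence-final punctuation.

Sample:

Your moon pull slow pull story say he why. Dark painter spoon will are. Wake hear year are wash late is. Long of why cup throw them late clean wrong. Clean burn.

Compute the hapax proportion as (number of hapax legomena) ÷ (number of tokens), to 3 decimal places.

0.688

Frequencies: pull:2, why:2, are:2, late:2, clean:2, your:1, moon:1, slow:1, story:1, say:1, he:1, dark:1, painter:1, spoon:1, will:1, wake:1, hear:1, year:1, wash:1, is:1, … (7 more, each freq 1)
Hapax count = 22; token count = 32.
Ratio = 22 / 32 = 0.688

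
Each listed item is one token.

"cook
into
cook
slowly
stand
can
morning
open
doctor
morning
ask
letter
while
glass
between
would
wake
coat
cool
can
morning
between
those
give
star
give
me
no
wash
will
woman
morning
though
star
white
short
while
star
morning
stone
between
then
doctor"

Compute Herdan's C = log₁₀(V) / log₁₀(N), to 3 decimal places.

0.904

N = 43, V = 30.
log₁₀(V) = 1.477121, log₁₀(N) = 1.633468
C = 1.477121 / 1.633468 = 0.904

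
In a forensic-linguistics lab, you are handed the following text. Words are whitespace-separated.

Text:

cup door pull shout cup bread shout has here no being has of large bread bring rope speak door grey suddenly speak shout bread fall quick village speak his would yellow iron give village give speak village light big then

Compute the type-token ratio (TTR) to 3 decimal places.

N = 40 tokens, V = 27 types.
TTR = V / N = 27 / 40 = 0.675

0.675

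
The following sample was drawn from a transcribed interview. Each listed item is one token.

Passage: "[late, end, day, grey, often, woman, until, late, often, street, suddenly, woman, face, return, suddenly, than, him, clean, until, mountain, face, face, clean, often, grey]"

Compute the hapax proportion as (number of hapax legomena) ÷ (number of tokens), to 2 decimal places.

Frequencies: often:3, face:3, late:2, grey:2, woman:2, until:2, suddenly:2, clean:2, end:1, day:1, street:1, return:1, than:1, him:1, mountain:1
Hapax count = 7; token count = 25.
Ratio = 7 / 25 = 0.28

0.28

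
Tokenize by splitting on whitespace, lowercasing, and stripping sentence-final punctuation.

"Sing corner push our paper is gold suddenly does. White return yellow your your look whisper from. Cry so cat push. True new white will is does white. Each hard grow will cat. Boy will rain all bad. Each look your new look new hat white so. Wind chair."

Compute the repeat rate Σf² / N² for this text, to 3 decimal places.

Frequencies: white:4, your:3, look:3, new:3, will:3, push:2, is:2, does:2, so:2, cat:2, each:2, sing:1, corner:1, our:1, paper:1, gold:1, suddenly:1, return:1, yellow:1, whisper:1, … (12 more, each freq 1)
Σf² = 97; N² = 2401
Repeat rate = 97 / 2401 = 0.040

0.040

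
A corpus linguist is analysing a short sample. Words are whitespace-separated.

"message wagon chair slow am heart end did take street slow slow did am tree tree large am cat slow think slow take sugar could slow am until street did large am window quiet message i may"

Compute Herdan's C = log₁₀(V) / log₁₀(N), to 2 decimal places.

0.84

N = 37, V = 21.
log₁₀(V) = 1.322219, log₁₀(N) = 1.568202
C = 1.322219 / 1.568202 = 0.84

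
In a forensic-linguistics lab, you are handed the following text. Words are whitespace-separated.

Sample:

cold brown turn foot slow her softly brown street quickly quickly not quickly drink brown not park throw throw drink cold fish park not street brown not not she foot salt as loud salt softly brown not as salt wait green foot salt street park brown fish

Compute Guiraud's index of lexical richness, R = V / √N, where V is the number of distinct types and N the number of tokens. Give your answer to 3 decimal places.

N = 47, V = 20.
√N = 6.855655
R = 20 / 6.855655 = 2.917

2.917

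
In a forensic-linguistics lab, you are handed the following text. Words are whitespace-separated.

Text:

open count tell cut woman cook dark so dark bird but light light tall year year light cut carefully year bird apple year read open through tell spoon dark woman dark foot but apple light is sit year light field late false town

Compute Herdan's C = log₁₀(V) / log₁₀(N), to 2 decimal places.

N = 43, V = 25.
log₁₀(V) = 1.397940, log₁₀(N) = 1.633468
C = 1.397940 / 1.633468 = 0.86

0.86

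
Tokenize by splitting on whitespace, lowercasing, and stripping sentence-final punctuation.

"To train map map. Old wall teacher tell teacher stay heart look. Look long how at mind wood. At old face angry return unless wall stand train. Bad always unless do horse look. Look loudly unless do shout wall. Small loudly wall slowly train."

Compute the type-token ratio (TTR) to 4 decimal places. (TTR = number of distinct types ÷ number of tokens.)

0.6364

N = 44 tokens, V = 28 types.
TTR = V / N = 28 / 44 = 0.6364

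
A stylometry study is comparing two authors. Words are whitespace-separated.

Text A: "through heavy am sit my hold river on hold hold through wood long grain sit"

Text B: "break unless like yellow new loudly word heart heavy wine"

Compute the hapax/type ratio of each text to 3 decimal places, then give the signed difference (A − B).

-0.273

A: hapax=8, V=11, ratio=0.727
B: hapax=10, V=10, ratio=1.000
Difference = 0.727 − 1.000 = -0.273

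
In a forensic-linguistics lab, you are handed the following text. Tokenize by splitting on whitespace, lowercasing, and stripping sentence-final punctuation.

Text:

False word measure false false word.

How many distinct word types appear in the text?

Distinct types: {false, measure, word}
V = 3

3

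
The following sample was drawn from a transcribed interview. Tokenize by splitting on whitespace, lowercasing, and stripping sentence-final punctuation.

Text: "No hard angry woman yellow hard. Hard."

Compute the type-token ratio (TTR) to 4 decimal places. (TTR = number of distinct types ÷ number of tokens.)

0.7143

N = 7 tokens, V = 5 types.
TTR = V / N = 5 / 7 = 0.7143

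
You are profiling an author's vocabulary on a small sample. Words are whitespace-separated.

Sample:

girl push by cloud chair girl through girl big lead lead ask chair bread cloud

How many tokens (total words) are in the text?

Tokens: girl, push, by, cloud, chair, girl, through, girl, big, lead, lead, ask, chair, bread, cloud
N = 15

15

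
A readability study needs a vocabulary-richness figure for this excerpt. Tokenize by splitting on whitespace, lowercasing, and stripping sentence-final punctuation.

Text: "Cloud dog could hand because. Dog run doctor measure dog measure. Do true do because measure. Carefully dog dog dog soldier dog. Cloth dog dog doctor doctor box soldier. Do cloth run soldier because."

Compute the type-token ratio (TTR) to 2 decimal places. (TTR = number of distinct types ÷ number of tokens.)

N = 34 tokens, V = 14 types.
TTR = V / N = 14 / 34 = 0.41

0.41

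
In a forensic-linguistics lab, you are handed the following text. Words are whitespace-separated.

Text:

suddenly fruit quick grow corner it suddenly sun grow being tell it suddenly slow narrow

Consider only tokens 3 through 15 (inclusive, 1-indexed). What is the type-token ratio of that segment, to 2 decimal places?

0.77

Segment tokens 3–15: quick, grow, corner, it, suddenly, sun, grow, being, tell, it, suddenly, slow, narrow
Segment N = 13, segment V = 10.
TTR = 10 / 13 = 0.77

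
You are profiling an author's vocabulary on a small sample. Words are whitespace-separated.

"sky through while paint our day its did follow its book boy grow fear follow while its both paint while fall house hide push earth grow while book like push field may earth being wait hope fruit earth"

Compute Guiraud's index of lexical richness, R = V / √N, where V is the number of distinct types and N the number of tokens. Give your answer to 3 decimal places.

N = 38, V = 26.
√N = 6.164414
R = 26 / 6.164414 = 4.218

4.218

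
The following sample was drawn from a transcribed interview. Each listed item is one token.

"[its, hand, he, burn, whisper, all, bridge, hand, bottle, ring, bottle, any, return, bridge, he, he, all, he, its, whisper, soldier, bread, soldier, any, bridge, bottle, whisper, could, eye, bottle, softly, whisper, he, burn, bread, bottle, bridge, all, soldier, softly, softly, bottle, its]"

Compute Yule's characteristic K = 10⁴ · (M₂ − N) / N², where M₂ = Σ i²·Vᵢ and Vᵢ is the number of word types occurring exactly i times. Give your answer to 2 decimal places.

573.28

Frequencies: bottle:6, he:5, whisper:4, bridge:4, its:3, all:3, soldier:3, softly:3, hand:2, burn:2, any:2, bread:2, ring:1, return:1, could:1, eye:1
N = 43. Frequency spectrum: V_1=4, V_2=4, V_3=4, V_4=2, V_5=1, V_6=1
M₂ = 1²·4 + 2²·4 + 3²·4 + 4²·2 + 5²·1 + 6²·1 = 149
K = 10000 × (149 − 43) / 43² = 573.28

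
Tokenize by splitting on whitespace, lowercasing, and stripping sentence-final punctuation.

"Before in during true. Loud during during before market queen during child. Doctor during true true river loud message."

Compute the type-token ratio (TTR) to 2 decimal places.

N = 19 tokens, V = 11 types.
TTR = V / N = 11 / 19 = 0.58

0.58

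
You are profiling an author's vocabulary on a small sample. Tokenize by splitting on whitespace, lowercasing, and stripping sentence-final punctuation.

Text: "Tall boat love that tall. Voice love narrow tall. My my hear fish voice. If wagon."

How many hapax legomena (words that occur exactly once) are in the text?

Frequencies: tall:3, love:2, voice:2, my:2, boat:1, that:1, narrow:1, hear:1, fish:1, if:1, wagon:1
Hapax (freq=1): boat, fish, hear, if, narrow, that, wagon

7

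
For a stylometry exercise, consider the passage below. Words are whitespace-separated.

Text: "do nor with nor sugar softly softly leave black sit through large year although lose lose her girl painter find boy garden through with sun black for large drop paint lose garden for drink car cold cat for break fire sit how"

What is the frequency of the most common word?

Frequencies: lose:3, for:3, nor:2, with:2, softly:2, black:2, sit:2, through:2, large:2, garden:2, do:1, sugar:1, leave:1, year:1, although:1, her:1, girl:1, painter:1, find:1, boy:1, … (10 more, each freq 1)
Most common: 'lose' with frequency 3.

3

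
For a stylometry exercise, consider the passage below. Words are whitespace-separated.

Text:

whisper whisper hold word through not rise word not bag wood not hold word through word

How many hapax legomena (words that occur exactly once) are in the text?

3

Frequencies: word:4, not:3, whisper:2, hold:2, through:2, rise:1, bag:1, wood:1
Hapax (freq=1): bag, rise, wood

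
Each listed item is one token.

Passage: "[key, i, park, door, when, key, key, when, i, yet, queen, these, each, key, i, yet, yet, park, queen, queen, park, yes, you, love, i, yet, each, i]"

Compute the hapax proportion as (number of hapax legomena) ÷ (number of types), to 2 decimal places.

0.42

Frequencies: i:5, key:4, yet:4, park:3, queen:3, when:2, each:2, door:1, these:1, yes:1, you:1, love:1
Hapax count = 5; type count = 12.
Ratio = 5 / 12 = 0.42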